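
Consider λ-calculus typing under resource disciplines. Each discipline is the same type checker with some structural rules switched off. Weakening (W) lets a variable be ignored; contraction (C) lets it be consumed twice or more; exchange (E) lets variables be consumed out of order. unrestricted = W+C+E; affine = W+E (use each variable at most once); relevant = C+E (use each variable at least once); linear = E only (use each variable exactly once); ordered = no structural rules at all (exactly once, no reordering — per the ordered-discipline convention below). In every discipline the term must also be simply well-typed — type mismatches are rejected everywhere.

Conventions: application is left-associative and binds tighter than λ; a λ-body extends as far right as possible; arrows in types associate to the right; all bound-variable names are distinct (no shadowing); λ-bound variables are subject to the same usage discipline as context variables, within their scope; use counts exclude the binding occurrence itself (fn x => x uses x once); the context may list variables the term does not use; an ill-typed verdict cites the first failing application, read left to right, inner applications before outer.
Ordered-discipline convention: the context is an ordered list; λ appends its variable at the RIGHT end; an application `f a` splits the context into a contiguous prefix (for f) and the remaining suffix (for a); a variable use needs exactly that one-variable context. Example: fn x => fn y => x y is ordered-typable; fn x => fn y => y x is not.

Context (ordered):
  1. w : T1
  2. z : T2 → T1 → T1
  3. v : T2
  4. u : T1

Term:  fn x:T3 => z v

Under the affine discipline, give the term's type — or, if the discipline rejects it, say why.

term : T3 → T1 → T1
variable uses: w: 0, z: 1, v: 1, u: 0, x [bound]: 0
left-to-right use order: z, v
typing: ✓ — T3 → T1 → T1
summary: ordered ✗ | linear ✗ | affine ✓ | relevant ✗ | unrestricted ✓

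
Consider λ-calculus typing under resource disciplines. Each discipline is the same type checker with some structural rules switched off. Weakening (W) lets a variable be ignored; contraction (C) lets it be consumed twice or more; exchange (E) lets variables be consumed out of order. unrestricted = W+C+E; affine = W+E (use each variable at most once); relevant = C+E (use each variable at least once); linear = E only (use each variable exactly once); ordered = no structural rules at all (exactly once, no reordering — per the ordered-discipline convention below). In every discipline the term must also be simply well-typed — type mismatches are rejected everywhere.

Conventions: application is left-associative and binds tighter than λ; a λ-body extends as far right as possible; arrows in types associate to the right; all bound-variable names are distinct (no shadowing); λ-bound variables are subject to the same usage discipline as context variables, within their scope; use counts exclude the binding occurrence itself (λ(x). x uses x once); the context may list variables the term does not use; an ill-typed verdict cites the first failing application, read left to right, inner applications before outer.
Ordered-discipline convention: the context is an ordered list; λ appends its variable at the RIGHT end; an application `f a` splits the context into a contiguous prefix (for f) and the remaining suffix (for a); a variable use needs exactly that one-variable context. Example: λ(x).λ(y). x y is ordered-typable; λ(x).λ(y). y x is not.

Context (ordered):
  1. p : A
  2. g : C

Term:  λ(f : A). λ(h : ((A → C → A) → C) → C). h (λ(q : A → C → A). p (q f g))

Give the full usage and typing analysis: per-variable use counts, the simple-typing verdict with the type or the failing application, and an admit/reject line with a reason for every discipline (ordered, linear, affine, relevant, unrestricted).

usage: p: 1×; g: 1×; f (λ-bound): 1×; h (λ-bound): 1×; q (λ-bound): 1×
left-to-right use order: h, p, q, f, g
typing: ill-typed: applying a non-function (A)
ordered ✗ (fails simple typing)
linear ✗ (a type mismatch blocks all five)
affine ✗ (the type mismatch rejects it)
relevant ✗ (not simply typable)
unrestricted ✗ (fails simple typing)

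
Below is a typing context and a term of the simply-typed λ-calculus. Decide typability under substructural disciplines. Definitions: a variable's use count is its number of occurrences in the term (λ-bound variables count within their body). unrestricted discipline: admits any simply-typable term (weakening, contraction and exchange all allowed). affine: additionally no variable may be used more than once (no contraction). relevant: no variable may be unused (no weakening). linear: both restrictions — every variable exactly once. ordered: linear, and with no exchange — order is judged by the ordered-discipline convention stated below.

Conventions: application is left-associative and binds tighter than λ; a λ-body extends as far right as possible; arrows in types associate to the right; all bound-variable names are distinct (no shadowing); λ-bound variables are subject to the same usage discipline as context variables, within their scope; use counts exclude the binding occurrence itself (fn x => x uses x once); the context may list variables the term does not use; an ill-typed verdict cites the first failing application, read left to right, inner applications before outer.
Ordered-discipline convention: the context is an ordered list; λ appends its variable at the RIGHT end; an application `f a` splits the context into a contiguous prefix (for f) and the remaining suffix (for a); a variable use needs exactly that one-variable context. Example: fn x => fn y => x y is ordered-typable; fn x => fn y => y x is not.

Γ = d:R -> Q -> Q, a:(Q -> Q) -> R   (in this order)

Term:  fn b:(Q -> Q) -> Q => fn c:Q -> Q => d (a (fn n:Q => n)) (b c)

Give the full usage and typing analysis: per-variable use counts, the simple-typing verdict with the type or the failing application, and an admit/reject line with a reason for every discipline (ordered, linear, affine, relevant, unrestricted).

counts: d: 1×, a: 1×, b (bound): 1×, c (bound): 1×, n (bound): 1×
use order (left to right): d, a, n, b, c
typing: ✓ — ((Q -> Q) -> Q) -> (Q -> Q) -> Q
ordered ✓ (one use each (d, a, b, c, n); ordered split holds)
linear ✓ (each of d, a, b, c, n used exactly once)
affine ✓ (d, a, b, c, n: no repeats, contraction unneeded)
relevant ✓ (none of d, a, b, c, n goes unused)
unrestricted ✓ (simply typable at ((Q -> Q) -> Q) -> (Q -> Q) -> Q; W, C, E all held)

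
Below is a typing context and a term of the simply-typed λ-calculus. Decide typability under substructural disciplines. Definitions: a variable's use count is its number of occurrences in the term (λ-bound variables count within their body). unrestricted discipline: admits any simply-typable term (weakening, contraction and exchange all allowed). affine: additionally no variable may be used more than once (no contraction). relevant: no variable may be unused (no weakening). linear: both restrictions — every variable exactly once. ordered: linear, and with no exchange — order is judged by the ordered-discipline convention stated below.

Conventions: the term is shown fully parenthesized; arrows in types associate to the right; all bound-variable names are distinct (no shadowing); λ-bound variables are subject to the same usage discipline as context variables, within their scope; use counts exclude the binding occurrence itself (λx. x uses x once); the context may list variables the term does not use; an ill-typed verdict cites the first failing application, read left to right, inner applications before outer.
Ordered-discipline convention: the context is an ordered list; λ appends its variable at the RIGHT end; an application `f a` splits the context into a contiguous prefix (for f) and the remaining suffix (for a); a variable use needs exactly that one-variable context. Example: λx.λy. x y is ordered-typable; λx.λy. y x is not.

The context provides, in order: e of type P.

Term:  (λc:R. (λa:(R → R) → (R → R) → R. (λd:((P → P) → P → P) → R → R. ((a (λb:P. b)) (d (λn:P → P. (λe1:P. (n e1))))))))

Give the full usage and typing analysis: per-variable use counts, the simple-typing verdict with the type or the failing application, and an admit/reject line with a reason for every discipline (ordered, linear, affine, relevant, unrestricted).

use counts: e: 0×, c [bound]: 0×, a [bound]: 1×, d [bound]: 1×, b [bound]: 1×, n [bound]: 1×, e1 [bound]: 1×
use order (left to right): a, b, d, n, e1
typing: ill-typed: an application expects R → R but receives P → P
ordered ✗ (fails simple typing)
linear ✗ (a type mismatch blocks all five)
affine ✗ (the type mismatch rejects it)
relevant ✗ (not simply typable)
unrestricted ✗ (fails simple typing)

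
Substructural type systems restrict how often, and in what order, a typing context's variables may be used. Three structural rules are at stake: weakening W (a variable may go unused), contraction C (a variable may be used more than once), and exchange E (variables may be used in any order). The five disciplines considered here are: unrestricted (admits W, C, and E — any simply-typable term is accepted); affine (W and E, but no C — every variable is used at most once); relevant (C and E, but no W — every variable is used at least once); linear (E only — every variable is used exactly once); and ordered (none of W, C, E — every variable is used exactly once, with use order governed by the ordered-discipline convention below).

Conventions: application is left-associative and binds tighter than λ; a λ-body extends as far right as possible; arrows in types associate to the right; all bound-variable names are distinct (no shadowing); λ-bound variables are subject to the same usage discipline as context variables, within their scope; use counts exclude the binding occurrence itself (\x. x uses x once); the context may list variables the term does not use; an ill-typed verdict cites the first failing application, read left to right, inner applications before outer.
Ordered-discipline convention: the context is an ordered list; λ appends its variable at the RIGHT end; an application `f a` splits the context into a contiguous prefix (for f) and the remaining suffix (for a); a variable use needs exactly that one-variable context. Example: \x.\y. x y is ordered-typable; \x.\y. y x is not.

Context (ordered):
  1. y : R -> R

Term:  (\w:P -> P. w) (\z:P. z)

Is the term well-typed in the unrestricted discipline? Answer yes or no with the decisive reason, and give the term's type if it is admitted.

yes — well-typed at P -> P; no restrictions here; term : P -> P
counts: y ×0; w (λ-bound) ×1; z (λ-bound) ×1
uses in reading order: w, z
typing: the term checks, with type P -> P
summary: ordered ✗ · linear ✗ · affine ✓ · relevant ✗ · unrestricted ✓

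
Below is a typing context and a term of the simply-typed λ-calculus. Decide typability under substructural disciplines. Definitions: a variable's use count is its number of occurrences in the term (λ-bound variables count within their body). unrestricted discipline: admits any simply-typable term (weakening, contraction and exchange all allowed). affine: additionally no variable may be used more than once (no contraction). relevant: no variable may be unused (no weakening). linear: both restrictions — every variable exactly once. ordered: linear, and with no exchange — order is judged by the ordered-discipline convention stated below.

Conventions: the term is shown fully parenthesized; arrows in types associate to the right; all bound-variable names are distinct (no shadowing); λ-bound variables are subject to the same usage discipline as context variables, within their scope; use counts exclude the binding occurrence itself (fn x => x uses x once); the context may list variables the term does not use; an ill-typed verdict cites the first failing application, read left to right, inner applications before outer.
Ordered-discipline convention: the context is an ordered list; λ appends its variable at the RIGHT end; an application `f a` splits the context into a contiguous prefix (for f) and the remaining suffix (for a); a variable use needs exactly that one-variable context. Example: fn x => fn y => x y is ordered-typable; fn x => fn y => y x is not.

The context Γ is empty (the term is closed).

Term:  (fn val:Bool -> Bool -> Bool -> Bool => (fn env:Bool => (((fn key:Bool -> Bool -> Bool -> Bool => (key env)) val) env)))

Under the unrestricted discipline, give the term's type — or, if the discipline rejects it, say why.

term : (Bool -> Bool -> Bool -> Bool) -> Bool -> Bool -> Bool
use counts: val (λ-bound): 1; env (λ-bound): 2; key (λ-bound): 1
left-to-right use order: key, env, val, env
typing: the term checks, with type (Bool -> Bool -> Bool -> Bool) -> Bool -> Bool -> Bool
per-discipline verdicts: ordered ✗; linear ✗; affine ✗; relevant ✓; unrestricted ✓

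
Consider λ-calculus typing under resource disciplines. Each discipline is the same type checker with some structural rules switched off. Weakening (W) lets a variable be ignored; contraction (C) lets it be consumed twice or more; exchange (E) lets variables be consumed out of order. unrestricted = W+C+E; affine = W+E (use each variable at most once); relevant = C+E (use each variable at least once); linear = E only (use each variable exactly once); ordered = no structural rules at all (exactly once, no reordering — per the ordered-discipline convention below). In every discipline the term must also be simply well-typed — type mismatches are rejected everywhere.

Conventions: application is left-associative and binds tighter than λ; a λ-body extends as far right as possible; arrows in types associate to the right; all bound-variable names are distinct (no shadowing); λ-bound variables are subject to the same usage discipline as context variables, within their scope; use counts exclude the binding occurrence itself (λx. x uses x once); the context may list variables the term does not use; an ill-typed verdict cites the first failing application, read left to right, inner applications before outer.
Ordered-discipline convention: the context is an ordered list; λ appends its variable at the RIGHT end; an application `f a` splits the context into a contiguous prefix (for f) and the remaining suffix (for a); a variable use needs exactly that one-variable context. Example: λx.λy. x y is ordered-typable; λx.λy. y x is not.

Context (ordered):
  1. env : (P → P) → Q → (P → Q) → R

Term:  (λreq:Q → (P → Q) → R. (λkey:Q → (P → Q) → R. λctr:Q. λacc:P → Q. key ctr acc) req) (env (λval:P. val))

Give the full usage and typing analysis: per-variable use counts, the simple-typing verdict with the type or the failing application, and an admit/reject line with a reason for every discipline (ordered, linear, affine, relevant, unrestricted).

usage: env ×1, req (λ-bound) ×1, key (λ-bound) ×1, ctr (λ-bound) ×1, acc (λ-bound) ×1, val (λ-bound) ×1
use order (left to right): key, ctr, acc, req, env, val
typing: ✓ — Q → (P → Q) → R
ordered ✓ (env, req, key, ctr, acc, val: once each, no exchange needed)
linear ✓ (single use per variable (env, req, key, ctr, acc, val))
affine ✓ (at most one use each (env, req, key, ctr, acc, val))
relevant ✓ (env, req, key, ctr, acc, val: all used, weakening unneeded)
unrestricted ✓ (type-checks (Q → (P → Q) → R) and nothing is barred)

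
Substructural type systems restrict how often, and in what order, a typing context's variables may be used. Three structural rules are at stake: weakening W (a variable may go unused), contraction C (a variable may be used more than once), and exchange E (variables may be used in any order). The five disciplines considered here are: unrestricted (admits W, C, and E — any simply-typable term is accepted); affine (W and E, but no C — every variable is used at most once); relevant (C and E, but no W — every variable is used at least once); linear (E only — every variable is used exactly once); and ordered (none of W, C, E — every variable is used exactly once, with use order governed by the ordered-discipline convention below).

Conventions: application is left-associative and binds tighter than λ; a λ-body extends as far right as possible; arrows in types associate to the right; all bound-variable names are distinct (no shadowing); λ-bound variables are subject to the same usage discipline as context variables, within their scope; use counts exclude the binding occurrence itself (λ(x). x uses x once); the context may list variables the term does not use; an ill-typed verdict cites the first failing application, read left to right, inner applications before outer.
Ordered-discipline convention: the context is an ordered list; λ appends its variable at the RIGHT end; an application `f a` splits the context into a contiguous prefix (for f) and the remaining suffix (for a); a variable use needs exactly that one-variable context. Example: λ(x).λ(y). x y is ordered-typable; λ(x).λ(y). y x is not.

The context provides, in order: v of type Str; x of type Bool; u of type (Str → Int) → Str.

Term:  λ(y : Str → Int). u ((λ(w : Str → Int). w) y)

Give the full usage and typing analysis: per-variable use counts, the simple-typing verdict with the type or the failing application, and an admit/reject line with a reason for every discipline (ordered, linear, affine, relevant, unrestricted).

variable uses: v ×0; x ×0; u ×1; y [bound] ×1; w [bound] ×1
uses in reading order: u, w, y
typing: the term checks, with type (Str → Int) → Str
ordered: ✗ — needs weakening: v, x unused
linear: ✗ — needs weakening: v, x unused
affine: ✓ — none of v, x, u, y, w used more than once
relevant: ✗ — needs weakening: v, x unused
unrestricted: ✓ — well-typed at (Str → Int) → Str; no restrictions here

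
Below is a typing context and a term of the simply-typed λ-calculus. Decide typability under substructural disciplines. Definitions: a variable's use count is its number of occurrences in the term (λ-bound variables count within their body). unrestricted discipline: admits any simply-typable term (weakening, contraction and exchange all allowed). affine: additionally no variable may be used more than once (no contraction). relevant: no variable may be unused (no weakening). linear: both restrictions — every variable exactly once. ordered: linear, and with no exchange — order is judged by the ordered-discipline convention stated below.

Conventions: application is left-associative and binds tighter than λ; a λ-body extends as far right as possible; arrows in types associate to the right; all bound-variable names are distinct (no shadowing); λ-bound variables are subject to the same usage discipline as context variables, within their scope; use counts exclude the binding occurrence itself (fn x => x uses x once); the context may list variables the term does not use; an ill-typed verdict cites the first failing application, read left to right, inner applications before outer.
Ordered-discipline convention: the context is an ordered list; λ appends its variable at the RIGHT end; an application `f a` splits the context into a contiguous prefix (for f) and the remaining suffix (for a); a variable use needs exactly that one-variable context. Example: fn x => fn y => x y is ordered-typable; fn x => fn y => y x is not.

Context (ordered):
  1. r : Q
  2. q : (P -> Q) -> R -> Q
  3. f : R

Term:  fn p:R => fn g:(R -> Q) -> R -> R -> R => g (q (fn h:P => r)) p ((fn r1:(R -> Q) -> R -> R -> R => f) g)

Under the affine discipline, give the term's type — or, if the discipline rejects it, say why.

not well-typed under affine — needs contraction — g ×2
counts: r ×1; q ×1; f ×1; p (bound) ×1; g (bound) ×2; h (bound) ×0; r1 (bound) ×0
use order (left to right): g, q, r, p, f, g
typing: well-typed — term : R -> ((R -> Q) -> R -> R -> R) -> R
across the five disciplines: ordered ✗; linear ✗; affine ✗; relevant ✗; unrestricted ✓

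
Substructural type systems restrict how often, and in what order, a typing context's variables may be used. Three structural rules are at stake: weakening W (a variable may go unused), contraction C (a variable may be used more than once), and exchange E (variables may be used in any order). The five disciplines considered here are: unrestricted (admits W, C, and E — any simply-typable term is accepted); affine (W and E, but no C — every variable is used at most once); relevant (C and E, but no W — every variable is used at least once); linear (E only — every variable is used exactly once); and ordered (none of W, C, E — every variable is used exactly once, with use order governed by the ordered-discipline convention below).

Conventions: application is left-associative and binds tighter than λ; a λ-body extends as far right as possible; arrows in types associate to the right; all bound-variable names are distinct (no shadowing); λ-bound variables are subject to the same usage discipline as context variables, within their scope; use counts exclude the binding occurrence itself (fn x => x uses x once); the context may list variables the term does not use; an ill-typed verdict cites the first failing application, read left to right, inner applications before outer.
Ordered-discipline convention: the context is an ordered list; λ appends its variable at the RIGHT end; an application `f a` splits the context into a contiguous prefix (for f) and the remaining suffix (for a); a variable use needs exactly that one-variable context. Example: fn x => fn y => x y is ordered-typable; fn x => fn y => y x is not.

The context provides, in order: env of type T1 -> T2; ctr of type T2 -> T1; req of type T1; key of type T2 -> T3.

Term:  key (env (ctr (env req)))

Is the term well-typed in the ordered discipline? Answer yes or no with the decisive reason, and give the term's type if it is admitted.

no — uses contraction: env ×2
usage: env=2, ctr=1, req=1, key=1
order of uses: key, env, ctr, env, req
typing: well-typed — term : T3
per-discipline verdicts: ordered ✗; linear ✗; affine ✗; relevant ✓; unrestricted ✓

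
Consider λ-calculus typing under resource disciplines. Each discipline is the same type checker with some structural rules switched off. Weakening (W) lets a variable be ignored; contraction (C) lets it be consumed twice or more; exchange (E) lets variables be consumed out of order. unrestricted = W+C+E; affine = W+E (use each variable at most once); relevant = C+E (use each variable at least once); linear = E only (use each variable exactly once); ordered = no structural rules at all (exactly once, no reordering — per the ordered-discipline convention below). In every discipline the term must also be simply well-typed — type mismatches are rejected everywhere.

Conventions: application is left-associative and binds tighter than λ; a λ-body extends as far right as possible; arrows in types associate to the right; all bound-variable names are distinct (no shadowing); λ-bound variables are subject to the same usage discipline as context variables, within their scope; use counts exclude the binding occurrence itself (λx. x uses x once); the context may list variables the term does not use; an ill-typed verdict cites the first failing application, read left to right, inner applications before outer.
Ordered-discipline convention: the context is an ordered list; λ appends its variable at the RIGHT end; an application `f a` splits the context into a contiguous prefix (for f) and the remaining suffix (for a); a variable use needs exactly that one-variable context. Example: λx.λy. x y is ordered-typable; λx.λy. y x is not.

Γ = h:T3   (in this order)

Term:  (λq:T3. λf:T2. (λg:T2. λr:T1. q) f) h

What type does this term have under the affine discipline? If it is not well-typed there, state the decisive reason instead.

term : T2 → T1 → T3
usage: h: 1; q [bound]: 1; f [bound]: 1; g [bound]: 0; r [bound]: 0
use order (left to right): q, f, h
typing: well-typed — term : T2 → T1 → T3
across the five disciplines: ordered ✗ | linear ✗ | affine ✓ | relevant ✗ | unrestricted ✓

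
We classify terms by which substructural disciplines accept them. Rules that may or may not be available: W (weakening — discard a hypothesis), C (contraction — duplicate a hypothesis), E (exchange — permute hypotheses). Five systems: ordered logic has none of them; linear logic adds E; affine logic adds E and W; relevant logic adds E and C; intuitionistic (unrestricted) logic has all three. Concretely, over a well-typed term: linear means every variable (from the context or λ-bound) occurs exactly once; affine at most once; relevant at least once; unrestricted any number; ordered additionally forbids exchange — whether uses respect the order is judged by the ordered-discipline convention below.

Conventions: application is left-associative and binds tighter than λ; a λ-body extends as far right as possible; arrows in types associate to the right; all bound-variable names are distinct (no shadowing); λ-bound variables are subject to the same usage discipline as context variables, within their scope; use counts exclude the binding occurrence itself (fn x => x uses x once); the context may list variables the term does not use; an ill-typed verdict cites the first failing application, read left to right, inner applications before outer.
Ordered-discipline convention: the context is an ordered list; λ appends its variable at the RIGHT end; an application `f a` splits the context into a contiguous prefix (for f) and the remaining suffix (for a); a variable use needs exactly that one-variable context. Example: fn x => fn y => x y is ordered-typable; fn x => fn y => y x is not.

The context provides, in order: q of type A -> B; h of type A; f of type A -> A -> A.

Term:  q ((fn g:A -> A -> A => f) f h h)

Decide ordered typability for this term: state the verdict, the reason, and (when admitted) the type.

no — repeated use of h ×2, f ×2; needs weakening: g unused
counts: q ×1, h ×2, f ×2, g (bound) ×0
uses in reading order: q, f, f, h, h
typing: well-typed — term : B
all disciplines: ordered ✗; linear ✗; affine ✗; relevant ✗; unrestricted ✓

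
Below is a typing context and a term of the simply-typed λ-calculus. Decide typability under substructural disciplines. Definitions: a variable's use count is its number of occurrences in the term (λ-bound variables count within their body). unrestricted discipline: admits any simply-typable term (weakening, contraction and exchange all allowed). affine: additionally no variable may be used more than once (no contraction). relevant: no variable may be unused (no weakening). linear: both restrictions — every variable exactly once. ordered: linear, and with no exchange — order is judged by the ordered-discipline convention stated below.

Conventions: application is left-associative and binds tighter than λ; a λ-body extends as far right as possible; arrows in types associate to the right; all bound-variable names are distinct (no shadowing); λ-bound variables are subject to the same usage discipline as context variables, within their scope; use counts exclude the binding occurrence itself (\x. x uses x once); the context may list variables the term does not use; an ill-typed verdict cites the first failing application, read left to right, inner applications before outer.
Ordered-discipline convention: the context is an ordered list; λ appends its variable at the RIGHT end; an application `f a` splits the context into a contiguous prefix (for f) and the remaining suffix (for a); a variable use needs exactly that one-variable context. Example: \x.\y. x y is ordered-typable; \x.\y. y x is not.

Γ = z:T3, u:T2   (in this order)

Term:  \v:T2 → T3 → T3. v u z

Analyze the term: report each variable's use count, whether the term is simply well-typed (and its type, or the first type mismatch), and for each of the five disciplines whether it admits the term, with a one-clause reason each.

counts: z: 1, u: 1, v (bound): 1
order of uses: v, u, z
typing: well-typed — term : (T2 → T3 → T3) → T3
ordered: ✗, needs exchange: uses follow v, u, z
linear: ✓, exactly-once usage across z, u, v
affine: ✓, z, u, v: no repeats, contraction unneeded
relevant: ✓, at least one use each (z, u, v)
unrestricted: ✓, type-checks ((T2 → T3 → T3) → T3) and nothing is barred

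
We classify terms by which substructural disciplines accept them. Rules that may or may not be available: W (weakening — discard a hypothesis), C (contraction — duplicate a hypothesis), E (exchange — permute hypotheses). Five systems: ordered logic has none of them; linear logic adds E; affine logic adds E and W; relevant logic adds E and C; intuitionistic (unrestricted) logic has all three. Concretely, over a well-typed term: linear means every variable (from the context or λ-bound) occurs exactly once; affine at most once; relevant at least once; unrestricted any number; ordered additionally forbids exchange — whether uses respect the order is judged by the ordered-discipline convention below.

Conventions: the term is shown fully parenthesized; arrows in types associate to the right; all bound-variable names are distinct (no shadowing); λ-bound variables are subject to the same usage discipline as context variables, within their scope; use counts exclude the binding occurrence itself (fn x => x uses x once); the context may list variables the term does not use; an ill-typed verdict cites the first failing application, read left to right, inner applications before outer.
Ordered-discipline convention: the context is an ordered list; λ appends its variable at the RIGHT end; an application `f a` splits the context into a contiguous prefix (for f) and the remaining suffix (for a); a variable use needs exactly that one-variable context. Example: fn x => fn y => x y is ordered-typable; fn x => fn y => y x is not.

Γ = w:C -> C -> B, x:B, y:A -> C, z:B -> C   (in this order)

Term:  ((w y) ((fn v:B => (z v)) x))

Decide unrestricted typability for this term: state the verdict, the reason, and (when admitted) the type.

no — a type mismatch blocks all five
variable uses: w ×1, x ×1, y ×1, z ×1, v [bound] ×1
order of uses: w, y, z, v, x
typing: ill-typed: argument of type A -> C where C is required
across the five disciplines: ordered ✗; linear ✗; affine ✗; relevant ✗; unrestricted ✗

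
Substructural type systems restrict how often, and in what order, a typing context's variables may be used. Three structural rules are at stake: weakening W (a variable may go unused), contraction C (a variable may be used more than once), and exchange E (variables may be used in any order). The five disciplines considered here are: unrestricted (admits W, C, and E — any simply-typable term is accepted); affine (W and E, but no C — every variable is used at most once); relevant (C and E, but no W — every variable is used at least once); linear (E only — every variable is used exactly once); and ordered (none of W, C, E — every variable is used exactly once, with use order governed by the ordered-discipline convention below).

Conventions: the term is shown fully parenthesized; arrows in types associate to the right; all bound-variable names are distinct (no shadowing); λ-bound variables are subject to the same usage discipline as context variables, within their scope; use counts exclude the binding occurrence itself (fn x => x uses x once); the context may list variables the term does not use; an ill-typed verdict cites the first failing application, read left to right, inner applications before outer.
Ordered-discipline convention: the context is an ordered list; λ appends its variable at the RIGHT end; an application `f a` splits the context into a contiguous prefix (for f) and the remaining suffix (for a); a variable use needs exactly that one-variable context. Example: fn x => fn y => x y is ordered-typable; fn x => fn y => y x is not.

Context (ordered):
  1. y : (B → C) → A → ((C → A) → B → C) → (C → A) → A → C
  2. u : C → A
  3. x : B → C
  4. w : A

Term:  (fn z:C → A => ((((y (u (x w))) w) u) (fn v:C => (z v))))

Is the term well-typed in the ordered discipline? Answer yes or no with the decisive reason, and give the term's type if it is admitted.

no — the type mismatch rejects it
variable uses: y=1, u=2, x=1, w=2, z (bound)=1, v (bound)=1
order of uses: y, u, x, w, w, u, z, v
typing: ill-typed: an application expects B but receives A
summary: ordered ✗ | linear ✗ | affine ✗ | relevant ✗ | unrestricted ✗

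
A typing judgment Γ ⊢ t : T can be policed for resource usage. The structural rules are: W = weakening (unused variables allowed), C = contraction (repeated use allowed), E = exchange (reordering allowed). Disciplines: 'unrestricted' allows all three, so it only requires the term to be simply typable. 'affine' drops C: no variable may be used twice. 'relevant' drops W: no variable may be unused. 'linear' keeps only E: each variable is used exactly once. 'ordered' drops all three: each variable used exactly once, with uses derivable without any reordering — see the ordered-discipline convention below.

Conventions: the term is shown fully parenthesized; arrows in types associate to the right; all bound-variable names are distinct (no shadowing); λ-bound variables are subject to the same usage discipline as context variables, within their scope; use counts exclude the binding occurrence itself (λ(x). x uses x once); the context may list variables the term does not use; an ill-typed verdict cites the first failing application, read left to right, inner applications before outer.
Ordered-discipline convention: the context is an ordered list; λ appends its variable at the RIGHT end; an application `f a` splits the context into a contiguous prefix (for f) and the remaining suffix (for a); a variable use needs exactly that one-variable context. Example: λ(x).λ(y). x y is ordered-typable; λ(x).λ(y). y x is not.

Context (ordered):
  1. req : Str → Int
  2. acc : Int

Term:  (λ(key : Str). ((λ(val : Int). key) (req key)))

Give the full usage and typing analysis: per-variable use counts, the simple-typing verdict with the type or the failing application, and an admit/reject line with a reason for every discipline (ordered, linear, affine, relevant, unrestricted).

use counts: req: 1×; acc: 0×; key [bound]: 2×; val [bound]: 0×
order of uses: key, req, key
typing: well-typed — term : Str → Str
ordered: ✗ — needs contraction — key ×2; unused: acc, val — weakening required
linear: ✗ — needs contraction — key ×2; unused: acc, val — weakening required
affine: ✗ — needs contraction — key ×2
relevant: ✗ — unused: acc, val — weakening required
unrestricted: ✓ — simply typable at Str → Str; W, C, E all held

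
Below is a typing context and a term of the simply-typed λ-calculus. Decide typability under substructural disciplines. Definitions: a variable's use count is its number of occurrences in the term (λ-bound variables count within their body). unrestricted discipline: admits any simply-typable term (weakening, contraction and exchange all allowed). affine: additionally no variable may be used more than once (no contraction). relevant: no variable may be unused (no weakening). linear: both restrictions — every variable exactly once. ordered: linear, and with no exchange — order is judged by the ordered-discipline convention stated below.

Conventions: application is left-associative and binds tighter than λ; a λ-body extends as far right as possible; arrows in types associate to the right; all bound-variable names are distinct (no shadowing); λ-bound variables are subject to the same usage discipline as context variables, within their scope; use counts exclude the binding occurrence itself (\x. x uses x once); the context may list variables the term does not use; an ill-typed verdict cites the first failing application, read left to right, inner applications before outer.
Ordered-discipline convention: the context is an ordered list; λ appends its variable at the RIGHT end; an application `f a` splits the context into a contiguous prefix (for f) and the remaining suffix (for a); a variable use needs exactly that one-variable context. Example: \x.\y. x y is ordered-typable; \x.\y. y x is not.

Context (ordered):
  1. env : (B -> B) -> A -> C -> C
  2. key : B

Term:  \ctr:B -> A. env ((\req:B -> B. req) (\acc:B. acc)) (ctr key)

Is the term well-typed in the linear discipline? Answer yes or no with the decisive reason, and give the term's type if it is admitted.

yes — exactly-once usage across env, key, ctr, req, acc; term : (B -> A) -> C -> C
usage: env: 1×; key: 1×; ctr (bound): 1×; req (bound): 1×; acc (bound): 1×
left-to-right use order: env, req, acc, ctr, key
typing: ✓ — (B -> A) -> C -> C
summary: ordered ✗ | linear ✓ | affine ✓ | relevant ✓ | unrestricted ✓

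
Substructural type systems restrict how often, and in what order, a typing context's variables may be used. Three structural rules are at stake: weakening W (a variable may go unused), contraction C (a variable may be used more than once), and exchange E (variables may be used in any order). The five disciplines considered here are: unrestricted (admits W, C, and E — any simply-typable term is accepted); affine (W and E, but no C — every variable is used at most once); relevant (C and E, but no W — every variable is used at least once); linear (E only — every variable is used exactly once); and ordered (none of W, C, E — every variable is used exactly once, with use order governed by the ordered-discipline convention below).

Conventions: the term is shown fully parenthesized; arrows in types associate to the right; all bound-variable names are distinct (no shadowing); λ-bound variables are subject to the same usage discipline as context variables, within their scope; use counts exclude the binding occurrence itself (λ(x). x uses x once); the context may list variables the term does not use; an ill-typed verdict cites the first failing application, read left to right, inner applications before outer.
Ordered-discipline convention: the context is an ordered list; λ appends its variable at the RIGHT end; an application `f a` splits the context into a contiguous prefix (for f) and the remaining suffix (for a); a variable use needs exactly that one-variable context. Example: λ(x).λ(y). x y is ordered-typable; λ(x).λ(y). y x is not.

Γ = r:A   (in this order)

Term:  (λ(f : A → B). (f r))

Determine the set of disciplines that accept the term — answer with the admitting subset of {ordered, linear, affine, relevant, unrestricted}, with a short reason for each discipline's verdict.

admitting disciplines: linear, affine, relevant, unrestricted
variable uses: r: 1×, f (bound): 1×
uses in reading order: f, r
typing: well-typed — term : (A → B) → B
ordered: ✗, needs exchange: uses follow f, r
linear: ✓, single use per variable (r, f)
affine: ✓, none of r, f used more than once
relevant: ✓, r, f: all used, weakening unneeded
unrestricted: ✓, well-typed at (A → B) → B; no restrictions here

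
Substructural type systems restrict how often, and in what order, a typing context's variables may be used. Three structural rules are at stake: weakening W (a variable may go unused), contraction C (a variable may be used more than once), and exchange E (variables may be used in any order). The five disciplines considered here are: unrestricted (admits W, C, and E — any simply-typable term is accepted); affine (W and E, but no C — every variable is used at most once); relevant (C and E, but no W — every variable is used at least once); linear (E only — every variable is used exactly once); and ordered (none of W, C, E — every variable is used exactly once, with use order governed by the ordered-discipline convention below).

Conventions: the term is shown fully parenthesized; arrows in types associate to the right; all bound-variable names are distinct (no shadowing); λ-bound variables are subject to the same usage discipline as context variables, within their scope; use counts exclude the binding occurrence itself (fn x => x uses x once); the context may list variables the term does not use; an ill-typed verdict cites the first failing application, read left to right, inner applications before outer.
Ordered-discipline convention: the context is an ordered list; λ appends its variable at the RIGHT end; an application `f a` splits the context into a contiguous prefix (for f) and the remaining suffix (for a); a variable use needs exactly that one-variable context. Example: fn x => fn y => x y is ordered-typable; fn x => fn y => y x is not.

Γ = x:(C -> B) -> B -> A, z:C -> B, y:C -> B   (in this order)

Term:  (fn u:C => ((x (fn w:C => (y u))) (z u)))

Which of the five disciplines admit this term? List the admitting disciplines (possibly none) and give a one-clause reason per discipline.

admitting disciplines: unrestricted
variable uses: x: 1×, z: 1×, y: 1×, u (λ-bound): 2×, w (λ-bound): 0×
order of uses: x, y, u, z, u
typing: well-typed — term : C -> A
ordered ✗ (uses contraction: u ×2; unused: w — weakening required)
linear ✗ (uses contraction: u ×2; unused: w — weakening required)
affine ✗ (uses contraction: u ×2)
relevant ✗ (unused: w — weakening required)
unrestricted ✓ (well-typed at C -> A; no restrictions here)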